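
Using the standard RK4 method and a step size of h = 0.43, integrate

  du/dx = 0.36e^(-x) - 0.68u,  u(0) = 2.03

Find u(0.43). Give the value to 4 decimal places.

1.6233

RK4: k1 = f(x_n, u_n); k2 = f(x_n + h/2, u_n + (h/2)·k1); k3 = f(x_n + h/2, u_n + (h/2)·k2); k4 = f(x_n + h, u_n + h·k3); u_{n+1} = u_n + (h/6)·(k1 + 2k2 + 2k3 + k4).
x=0.000000, u=2.030000:
  k1 = f(0.000000, 2.030000) = -1.020400
  k2 = f(0.215000, 1.810614) = -0.940863
  k3 = f(0.215000, 1.827715) = -0.952491
  k4 = f(0.430000, 1.620429) = -0.867708
  u ← 2.030000 + (0.43/6)·(k1 + 2k2 + 2k3 + k4) = 1.623305
u(0.43) ≈ 1.6233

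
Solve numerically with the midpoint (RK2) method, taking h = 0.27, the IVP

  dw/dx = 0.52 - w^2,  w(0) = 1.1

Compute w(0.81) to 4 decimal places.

0.8294

Midpoint: k1 = f(x_n, w_n); k2 = f(x_n + h/2, w_n + (h/2)·k1); w_{n+1} = w_n + h·k2.
x=0.000000, w=1.100000:
  k1 = f(0.000000, 1.100000) = -0.690000
  k2 = f(0.135000, 1.006850) = -0.493747
  w ← 1.100000 + 0.27·(-0.493747) = 0.966688
x=0.270000, w=0.966688:
  k1 = f(0.270000, 0.966688) = -0.414486
  k2 = f(0.405000, 0.910733) = -0.309434
  w ← 0.966688 + 0.27·(-0.309434) = 0.883141
x=0.540000, w=0.883141:
  k1 = f(0.540000, 0.883141) = -0.259938
  k2 = f(0.675000, 0.848049) = -0.199188
  w ← 0.883141 + 0.27·(-0.199188) = 0.829360
w(0.81) ≈ 0.8294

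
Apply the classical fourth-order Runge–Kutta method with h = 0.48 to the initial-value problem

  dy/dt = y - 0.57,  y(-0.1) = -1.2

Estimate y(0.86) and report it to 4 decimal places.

RK4: k1 = f(t_n, y_n); k2 = f(t_n + h/2, y_n + (h/2)·k1); k3 = f(t_n + h/2, y_n + (h/2)·k2); k4 = f(t_n + h, y_n + h·k3); y_{n+1} = y_n + (h/6)·(k1 + 2k2 + 2k3 + k4).
t=-0.100000, y=-1.200000:
  k1 = f(-0.100000, -1.200000) = -1.770000
  k2 = f(0.140000, -1.624800) = -2.194800
  k3 = f(0.140000, -1.726752) = -2.296752
  k4 = f(0.380000, -2.302441) = -2.872441
  y ← -1.200000 + (0.48/6)·(k1 + 2k2 + 2k3 + k4) = -2.290044
t=0.380000, y=-2.290044:
  k1 = f(0.380000, -2.290044) = -2.860044
  k2 = f(0.620000, -2.976454) = -3.546454
  k3 = f(0.620000, -3.141193) = -3.711193
  k4 = f(0.860000, -4.071416) = -4.641416
  y ← -2.290044 + (0.48/6)·(k1 + 2k2 + 2k3 + k4) = -4.051384
y(0.86) ≈ -4.0514

-4.0514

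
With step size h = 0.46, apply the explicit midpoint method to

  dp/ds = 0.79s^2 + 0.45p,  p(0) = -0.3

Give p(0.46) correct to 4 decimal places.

-0.3493

Midpoint: k1 = f(s_n, p_n); k2 = f(s_n + h/2, p_n + (h/2)·k1); p_{n+1} = p_n + h·k2.
s=0.000000, p=-0.300000:
  k1 = f(0.000000, -0.300000) = -0.135000
  k2 = f(0.230000, -0.331050) = -0.107181
  p ← -0.300000 + 0.46·(-0.107181) = -0.349303
p(0.46) ≈ -0.3493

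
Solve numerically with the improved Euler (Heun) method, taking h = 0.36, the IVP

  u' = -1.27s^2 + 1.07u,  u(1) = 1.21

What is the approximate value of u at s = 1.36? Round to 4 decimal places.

1.0264

Heun: k1 = f(s_n, u_n); k2 = f(s_n + h, u_n + h·k1); u_{n+1} = u_n + (h/2)·(k1 + k2).
s=1.000000, u=1.210000:
  k1 = f(1.000000, 1.210000) = 0.024700
  k2 = f(1.360000, 1.218892) = -1.044778
  u ← 1.210000 + (0.36/2)·(0.024700 + (-1.044778)) = 1.026386
u(1.36) ≈ 1.0264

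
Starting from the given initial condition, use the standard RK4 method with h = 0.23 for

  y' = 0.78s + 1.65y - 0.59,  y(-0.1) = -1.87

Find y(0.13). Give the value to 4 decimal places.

-2.8963

RK4: k1 = f(s_n, y_n); k2 = f(s_n + h/2, y_n + (h/2)·k1); k3 = f(s_n + h/2, y_n + (h/2)·k2); k4 = f(s_n + h, y_n + h·k3); y_{n+1} = y_n + (h/6)·(k1 + 2k2 + 2k3 + k4).
s=-0.100000, y=-1.870000:
  k1 = f(-0.100000, -1.870000) = -3.753500
  k2 = f(0.015000, -2.301653) = -4.376027
  k3 = f(0.015000, -2.373243) = -4.494151
  k4 = f(0.130000, -2.903655) = -5.279630
  y ← -1.870000 + (0.23/6)·(k1 + 2k2 + 2k3 + k4) = -2.896317
y(0.13) ≈ -2.8963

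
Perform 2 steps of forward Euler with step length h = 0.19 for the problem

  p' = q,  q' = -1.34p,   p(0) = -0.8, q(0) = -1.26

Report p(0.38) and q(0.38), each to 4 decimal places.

-1.2401, -0.7917

Euler on (p,q): p_{n+1} = p_n + h·p', q_{n+1} = q_n + h·q'.
0.000000: (-0.800000, -1.260000); f=(-1.260000, 1.072000) → (-1.039400, -1.056320)
0.190000: (-1.039400, -1.056320); f=(-1.056320, 1.392796) → (-1.240101, -0.791689)
(p(0.38), q(0.38)) ≈ (-1.2401, -0.7917)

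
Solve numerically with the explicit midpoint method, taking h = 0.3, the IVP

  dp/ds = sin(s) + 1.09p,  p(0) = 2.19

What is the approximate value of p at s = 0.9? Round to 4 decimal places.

Midpoint: k1 = f(s_n, p_n); k2 = f(s_n + h/2, p_n + (h/2)·k1); p_{n+1} = p_n + h·k2.
s=0.000000, p=2.190000:
  k1 = f(0.000000, 2.190000) = 2.387100
  k2 = f(0.150000, 2.548065) = 2.926829
  p ← 2.190000 + 0.3·2.926829 = 3.068049
s=0.300000, p=3.068049:
  k1 = f(0.300000, 3.068049) = 3.639693
  k2 = f(0.450000, 3.614003) = 4.374228
  p ← 3.068049 + 0.3·4.374228 = 4.380317
s=0.600000, p=4.380317:
  k1 = f(0.600000, 4.380317) = 5.339188
  k2 = f(0.750000, 5.181195) = 6.329142
  p ← 4.380317 + 0.3·6.329142 = 6.279060
p(0.9) ≈ 6.2791

6.2791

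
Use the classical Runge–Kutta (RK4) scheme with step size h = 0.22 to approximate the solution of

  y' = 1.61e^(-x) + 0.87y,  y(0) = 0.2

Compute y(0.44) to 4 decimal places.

1.0013

RK4: k1 = f(x_n, y_n); k2 = f(x_n + h/2, y_n + (h/2)·k1); k3 = f(x_n + h/2, y_n + (h/2)·k2); k4 = f(x_n + h, y_n + h·k3); y_{n+1} = y_n + (h/6)·(k1 + 2k2 + 2k3 + k4).
x=0.000000, y=0.200000:
  k1 = f(0.000000, 0.200000) = 1.784000
  k2 = f(0.110000, 0.396240) = 1.787022
  k3 = f(0.110000, 0.396572) = 1.787311
  k4 = f(0.220000, 0.593208) = 1.808147
  y ← 0.200000 + (0.22/6)·(k1 + 2k2 + 2k3 + k4) = 0.593830
x=0.220000, y=0.593830:
  k1 = f(0.220000, 0.593830) = 1.808687
  k2 = f(0.330000, 0.792785) = 1.847190
  k3 = f(0.330000, 0.797021) = 1.850875
  k4 = f(0.440000, 1.001022) = 1.907788
  y ← 0.593830 + (0.22/6)·(k1 + 2k2 + 2k3 + k4) = 1.001292
y(0.44) ≈ 1.0013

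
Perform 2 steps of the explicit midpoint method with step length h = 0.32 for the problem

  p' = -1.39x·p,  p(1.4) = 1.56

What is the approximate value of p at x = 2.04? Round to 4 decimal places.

0.3940

Midpoint: k1 = f(x_n, p_n); k2 = f(x_n + h/2, p_n + (h/2)·k1); p_{n+1} = p_n + h·k2.
x=1.400000, p=1.560000:
  k1 = f(1.400000, 1.560000) = -3.035760
  k2 = f(1.560000, 1.074278) = -2.329465
  p ← 1.560000 + 0.32·(-2.329465) = 0.814571
x=1.720000, p=0.814571:
  k1 = f(1.720000, 0.814571) = -1.947477
  k2 = f(1.880000, 0.502975) = -1.314374
  p ← 0.814571 + 0.32·(-1.314374) = 0.393971
p(2.04) ≈ 0.3940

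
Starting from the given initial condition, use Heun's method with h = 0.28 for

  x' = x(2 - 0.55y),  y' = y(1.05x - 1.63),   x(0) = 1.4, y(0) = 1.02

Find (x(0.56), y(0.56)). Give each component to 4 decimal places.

3.0405, 1.3830

Heun on (x,y): k1 = f(t_n, state_n); k2 = f(t_n + h, state_n + h·k1); state_{n+1} = state_n + (h/2)·(k1 + k2).
0.000000: (1.400000, 1.020000)
  k1 = (2.014600, -0.163200)
  predictor → (1.964088, 0.974304)
  k2 = (2.875686, 0.421184)
  → (2.084640, 1.056118)
0.280000: (2.084640, 1.056118)
  k1 = (2.958386, 0.590235)
  predictor → (2.912988, 1.221383)
  k2 = (3.869145, 1.744914)
  → (3.040494, 1.383039)
(x(0.56), y(0.56)) ≈ (3.0405, 1.3830)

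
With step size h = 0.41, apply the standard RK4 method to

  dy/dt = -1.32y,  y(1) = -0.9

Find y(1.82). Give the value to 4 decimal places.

-0.3053

RK4: k1 = f(t_n, y_n); k2 = f(t_n + h/2, y_n + (h/2)·k1); k3 = f(t_n + h/2, y_n + (h/2)·k2); k4 = f(t_n + h, y_n + h·k3); y_{n+1} = y_n + (h/6)·(k1 + 2k2 + 2k3 + k4).
t=1.000000, y=-0.900000:
  k1 = f(1.000000, -0.900000) = 1.188000
  k2 = f(1.205000, -0.656460) = 0.866527
  k3 = f(1.205000, -0.722362) = 0.953518
  k4 = f(1.410000, -0.509058) = 0.671956
  y ← -0.900000 + (0.41/6)·(k1 + 2k2 + 2k3 + k4) = -0.524164
t=1.410000, y=-0.524164:
  k1 = f(1.410000, -0.524164) = 0.691896
  k2 = f(1.615000, -0.382325) = 0.504669
  k3 = f(1.615000, -0.420706) = 0.555332
  k4 = f(1.820000, -0.296477) = 0.391350
  y ← -0.524164 + (0.41/6)·(k1 + 2k2 + 2k3 + k4) = -0.305275
y(1.82) ≈ -0.3053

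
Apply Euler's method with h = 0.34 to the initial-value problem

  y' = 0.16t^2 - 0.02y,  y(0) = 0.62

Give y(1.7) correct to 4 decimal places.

Euler: y_{n+1} = y_n + h·f(t_n, y_n).
t=0.000000, y=0.620000: f=-0.012400 → y ← 0.620000 + 0.34·(-0.012400) = 0.615784
t=0.340000, y=0.615784: f=0.006180 → y ← 0.615784 + 0.34·0.006180 = 0.617885
t=0.680000, y=0.617885: f=0.061626 → y ← 0.617885 + 0.34·0.061626 = 0.638838
t=1.020000, y=0.638838: f=0.153687 → y ← 0.638838 + 0.34·0.153687 = 0.691092
t=1.360000, y=0.691092: f=0.282114 → y ← 0.691092 + 0.34·0.282114 = 0.787011
y(1.7) ≈ 0.7870

0.7870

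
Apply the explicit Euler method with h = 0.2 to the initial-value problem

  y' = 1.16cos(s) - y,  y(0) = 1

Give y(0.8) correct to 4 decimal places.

1.0363

Euler: y_{n+1} = y_n + h·f(s_n, y_n).
s=0.000000, y=1.000000: f=0.160000 → y ← 1.000000 + 0.2·0.160000 = 1.032000
s=0.200000, y=1.032000: f=0.104877 → y ← 1.032000 + 0.2·0.104877 = 1.052975
s=0.400000, y=1.052975: f=0.015455 → y ← 1.052975 + 0.2·0.015455 = 1.056067
s=0.600000, y=1.056067: f=-0.098677 → y ← 1.056067 + 0.2·(-0.098677) = 1.036331
y(0.8) ≈ 1.0363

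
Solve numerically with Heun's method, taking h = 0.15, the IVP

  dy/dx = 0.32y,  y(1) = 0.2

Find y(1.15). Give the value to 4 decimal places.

0.2098

Heun: k1 = f(x_n, y_n); k2 = f(x_n + h, y_n + h·k1); y_{n+1} = y_n + (h/2)·(k1 + k2).
x=1.000000, y=0.200000:
  k1 = f(1.000000, 0.200000) = 0.064000
  k2 = f(1.150000, 0.209600) = 0.067072
  y ← 0.200000 + (0.15/2)·(0.064000 + 0.067072) = 0.209830
y(1.15) ≈ 0.2098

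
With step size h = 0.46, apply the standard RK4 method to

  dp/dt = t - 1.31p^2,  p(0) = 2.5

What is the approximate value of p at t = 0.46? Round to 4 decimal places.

0.6117

RK4: k1 = f(t_n, p_n); k2 = f(t_n + h/2, p_n + (h/2)·k1); k3 = f(t_n + h/2, p_n + (h/2)·k2); k4 = f(t_n + h, p_n + h·k3); p_{n+1} = p_n + (h/6)·(k1 + 2k2 + 2k3 + k4).
t=0.000000, p=2.500000:
  k1 = f(0.000000, 2.500000) = -8.187500
  k2 = f(0.230000, 0.616875) = -0.268501
  k3 = f(0.230000, 2.438245) = -7.558000
  k4 = f(0.460000, -0.976680) = -0.789614
  p ← 2.500000 + (0.46/6)·(k1 + 2k2 + 2k3 + k4) = 0.611691
p(0.46) ≈ 0.6117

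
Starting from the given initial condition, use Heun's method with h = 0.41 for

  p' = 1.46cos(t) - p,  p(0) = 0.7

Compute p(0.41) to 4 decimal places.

0.9229

Heun: k1 = f(t_n, p_n); k2 = f(t_n + h, p_n + h·k1); p_{n+1} = p_n + (h/2)·(k1 + k2).
t=0.000000, p=0.700000:
  k1 = f(0.000000, 0.700000) = 0.760000
  k2 = f(0.410000, 1.011600) = 0.327396
  p ← 0.700000 + (0.41/2)·(0.760000 + 0.327396) = 0.922916
p(0.41) ≈ 0.9229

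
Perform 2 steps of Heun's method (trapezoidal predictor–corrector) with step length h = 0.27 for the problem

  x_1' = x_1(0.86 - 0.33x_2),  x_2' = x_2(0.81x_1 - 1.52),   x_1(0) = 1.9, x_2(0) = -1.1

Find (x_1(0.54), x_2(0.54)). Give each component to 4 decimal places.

Heun on (x_1,x_2): k1 = f(t_n, state_n); k2 = f(t_n + h, state_n + h·k1); state_{n+1} = state_n + (h/2)·(k1 + k2).
0.000000: (1.900000, -1.100000)
  k1 = (2.323700, -0.020900)
  predictor → (2.527399, -1.105643)
  k2 = (3.095715, -0.582887)
  → (2.631621, -1.181511)
0.270000: (2.631621, -1.181511)
  k1 = (3.289260, -0.722628)
  predictor → (3.519721, -1.376621)
  k2 = (4.625916, -1.832247)
  → (3.700170, -1.526419)
(x_1(0.54), x_2(0.54)) ≈ (3.7002, -1.5264)

3.7002, -1.5264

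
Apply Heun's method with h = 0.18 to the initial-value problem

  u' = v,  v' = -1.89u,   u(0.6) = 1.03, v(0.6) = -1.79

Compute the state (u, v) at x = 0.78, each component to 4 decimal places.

Heun on (u,v): k1 = f(x_n, state_n); k2 = f(x_n + h, state_n + h·k1); state_{n+1} = state_n + (h/2)·(k1 + k2).
0.600000: (1.030000, -1.790000)
  k1 = (-1.790000, -1.946700)
  predictor → (0.707800, -2.140406)
  k2 = (-2.140406, -1.337742)
  → (0.676263, -2.085600)
(u(0.78), v(0.78)) ≈ (0.6763, -2.0856)

0.6763, -2.0856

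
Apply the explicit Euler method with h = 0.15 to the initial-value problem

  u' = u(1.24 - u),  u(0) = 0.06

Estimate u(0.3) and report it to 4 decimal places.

Euler: u_{n+1} = u_n + h·f(s_n, u_n).
s=0.000000, u=0.060000: f=0.070800 → u ← 0.060000 + 0.15·0.070800 = 0.070620
s=0.150000, u=0.070620: f=0.082582 → u ← 0.070620 + 0.15·0.082582 = 0.083007
u(0.3) ≈ 0.0830

0.0830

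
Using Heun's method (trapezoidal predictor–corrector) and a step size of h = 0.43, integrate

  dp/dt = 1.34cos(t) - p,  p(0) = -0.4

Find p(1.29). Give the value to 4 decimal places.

0.4811

Heun: k1 = f(t_n, p_n); k2 = f(t_n + h, p_n + h·k1); p_{n+1} = p_n + (h/2)·(k1 + k2).
t=0.000000, p=-0.400000:
  k1 = f(0.000000, -0.400000) = 1.740000
  k2 = f(0.430000, 0.348200) = 0.869814
  p ← -0.400000 + (0.43/2)·(1.740000 + 0.869814) = 0.161110
t=0.430000, p=0.161110:
  k1 = f(0.430000, 0.161110) = 1.056904
  k2 = f(0.860000, 0.615579) = 0.258687
  p ← 0.161110 + (0.43/2)·(1.056904 + 0.258687) = 0.443962
t=0.860000, p=0.443962:
  k1 = f(0.860000, 0.443962) = 0.430304
  k2 = f(1.290000, 0.628993) = -0.257651
  p ← 0.443962 + (0.43/2)·(0.430304 + (-0.257651)) = 0.481083
p(1.29) ≈ 0.4811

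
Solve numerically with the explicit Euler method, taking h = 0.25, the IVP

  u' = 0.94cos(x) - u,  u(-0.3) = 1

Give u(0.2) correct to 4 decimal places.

0.9656

Euler: u_{n+1} = u_n + h·f(x_n, u_n).
x=-0.300000, u=1.000000: f=-0.101984 → u ← 1.000000 + 0.25·(-0.101984) = 0.974504
x=-0.050000, u=0.974504: f=-0.035679 → u ← 0.974504 + 0.25·(-0.035679) = 0.965584
u(0.2) ≈ 0.9656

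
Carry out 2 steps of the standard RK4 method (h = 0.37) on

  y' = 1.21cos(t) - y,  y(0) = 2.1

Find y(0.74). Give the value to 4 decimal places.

RK4: k1 = f(t_n, y_n); k2 = f(t_n + h/2, y_n + (h/2)·k1); k3 = f(t_n + h/2, y_n + (h/2)·k2); k4 = f(t_n + h, y_n + h·k3); y_{n+1} = y_n + (h/6)·(k1 + 2k2 + 2k3 + k4).
t=0.000000, y=2.100000:
  k1 = f(0.000000, 2.100000) = -0.890000
  k2 = f(0.185000, 1.935350) = -0.745997
  k3 = f(0.185000, 1.961991) = -0.772638
  k4 = f(0.370000, 1.814124) = -0.686008
  y ← 2.100000 + (0.37/6)·(k1 + 2k2 + 2k3 + k4) = 1.815515
t=0.370000, y=1.815515:
  k1 = f(0.370000, 1.815515) = -0.687398
  k2 = f(0.555000, 1.688346) = -0.659966
  k3 = f(0.555000, 1.693421) = -0.665041
  k4 = f(0.740000, 1.569449) = -0.675902
  y ← 1.815515 + (0.37/6)·(k1 + 2k2 + 2k3 + k4) = 1.568027
y(0.74) ≈ 1.5680

1.5680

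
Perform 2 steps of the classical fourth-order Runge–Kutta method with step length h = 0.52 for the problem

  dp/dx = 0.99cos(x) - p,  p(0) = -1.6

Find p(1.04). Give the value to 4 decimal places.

RK4: k1 = f(x_n, p_n); k2 = f(x_n + h/2, p_n + (h/2)·k1); k3 = f(x_n + h/2, p_n + (h/2)·k2); k4 = f(x_n + h, p_n + h·k3); p_{n+1} = p_n + (h/6)·(k1 + 2k2 + 2k3 + k4).
x=0.000000, p=-1.600000:
  k1 = f(0.000000, -1.600000) = 2.590000
  k2 = f(0.260000, -0.926600) = 1.883326
  k3 = f(0.260000, -1.110335) = 2.067061
  k4 = f(0.520000, -0.525128) = 1.384269
  p ← -1.600000 + (0.52/6)·(k1 + 2k2 + 2k3 + k4) = -0.570830
x=0.520000, p=-0.570830:
  k1 = f(0.520000, -0.570830) = 1.429971
  k2 = f(0.780000, -0.199037) = 0.902842
  k3 = f(0.780000, -0.336091) = 1.039895
  k4 = f(1.040000, -0.030084) = 0.531242
  p ← -0.570830 + (0.52/6)·(k1 + 2k2 + 2k3 + k4) = -0.064117
p(1.04) ≈ -0.0641

-0.0641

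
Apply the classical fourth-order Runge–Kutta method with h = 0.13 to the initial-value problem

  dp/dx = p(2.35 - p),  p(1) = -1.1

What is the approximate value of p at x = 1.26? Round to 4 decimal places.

-3.3400

RK4: k1 = f(x_n, p_n); k2 = f(x_n + h/2, p_n + (h/2)·k1); k3 = f(x_n + h/2, p_n + (h/2)·k2); k4 = f(x_n + h, p_n + h·k3); p_{n+1} = p_n + (h/6)·(k1 + 2k2 + 2k3 + k4).
x=1.000000, p=-1.100000:
  k1 = f(1.000000, -1.100000) = -3.795000
  k2 = f(1.065000, -1.346675) = -4.978220
  k3 = f(1.065000, -1.423584) = -5.372015
  k4 = f(1.130000, -1.798362) = -7.460257
  p ← -1.100000 + (0.13/6)·(k1 + 2k2 + 2k3 + k4) = -1.792374
x=1.130000, p=-1.792374:
  k1 = f(1.130000, -1.792374) = -7.424684
  k2 = f(1.195000, -2.274979) = -10.521727
  k3 = f(1.195000, -2.476286) = -11.951267
  k4 = f(1.260000, -3.346039) = -19.059167
  p ← -1.792374 + (0.13/6)·(k1 + 2k2 + 2k3 + k4) = -3.340021
p(1.26) ≈ -3.3400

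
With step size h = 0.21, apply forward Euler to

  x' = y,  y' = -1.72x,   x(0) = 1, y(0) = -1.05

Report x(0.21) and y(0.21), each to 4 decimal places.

Euler on (x,y): x_{n+1} = x_n + h·x', y_{n+1} = y_n + h·y'.
0.000000: (1.000000, -1.050000); f=(-1.050000, -1.720000) → (0.779500, -1.411200)
(x(0.21), y(0.21)) ≈ (0.7795, -1.4112)

0.7795, -1.4112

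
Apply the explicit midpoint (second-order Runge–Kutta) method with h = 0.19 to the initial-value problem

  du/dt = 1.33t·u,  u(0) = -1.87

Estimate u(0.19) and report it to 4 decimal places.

-1.9149

Midpoint: k1 = f(t_n, u_n); k2 = f(t_n + h/2, u_n + (h/2)·k1); u_{n+1} = u_n + h·k2.
t=0.000000, u=-1.870000:
  k1 = f(0.000000, -1.870000) = 0.000000
  k2 = f(0.095000, -1.870000) = -0.236275
  u ← -1.870000 + 0.19·(-0.236275) = -1.914892
u(0.19) ≈ -1.9149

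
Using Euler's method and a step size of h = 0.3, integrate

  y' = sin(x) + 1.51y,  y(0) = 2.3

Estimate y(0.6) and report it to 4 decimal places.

4.9444

Euler: y_{n+1} = y_n + h·f(x_n, y_n).
x=0.000000, y=2.300000: f=3.473000 → y ← 2.300000 + 0.3·3.473000 = 3.341900
x=0.300000, y=3.341900: f=5.341789 → y ← 3.341900 + 0.3·5.341789 = 4.944437
y(0.6) ≈ 4.9444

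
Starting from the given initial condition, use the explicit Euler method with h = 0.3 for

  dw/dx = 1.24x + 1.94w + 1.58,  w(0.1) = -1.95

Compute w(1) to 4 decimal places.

Euler: w_{n+1} = w_n + h·f(x_n, w_n).
x=0.100000, w=-1.950000: f=-2.079000 → w ← -1.950000 + 0.3·(-2.079000) = -2.573700
x=0.400000, w=-2.573700: f=-2.916978 → w ← -2.573700 + 0.3·(-2.916978) = -3.448793
x=0.700000, w=-3.448793: f=-4.242659 → w ← -3.448793 + 0.3·(-4.242659) = -4.721591
w(1) ≈ -4.7216

-4.7216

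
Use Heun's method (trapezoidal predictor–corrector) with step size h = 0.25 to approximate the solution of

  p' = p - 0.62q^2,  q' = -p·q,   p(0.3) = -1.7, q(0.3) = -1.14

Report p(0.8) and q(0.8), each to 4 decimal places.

-4.2531, -3.8202

Heun on (p,q): k1 = f(t_n, state_n); k2 = f(t_n + h, state_n + h·k1); state_{n+1} = state_n + (h/2)·(k1 + k2).
0.300000: (-1.700000, -1.140000)
  k1 = (-2.505752, -1.938000)
  predictor → (-2.326438, -1.624500)
  k2 = (-3.962618, -3.779299)
  → (-2.508546, -1.854662)
0.550000: (-2.508546, -1.854662)
  k1 = (-4.641205, -4.652506)
  predictor → (-3.668848, -3.017789)
  k2 = (-9.315218, -11.071807)
  → (-4.253099, -3.820202)
(p(0.8), q(0.8)) ≈ (-4.2531, -3.8202)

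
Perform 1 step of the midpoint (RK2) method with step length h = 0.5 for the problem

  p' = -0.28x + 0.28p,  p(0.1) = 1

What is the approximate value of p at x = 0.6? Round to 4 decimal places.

1.0998

Midpoint: k1 = f(x_n, p_n); k2 = f(x_n + h/2, p_n + (h/2)·k1); p_{n+1} = p_n + h·k2.
x=0.100000, p=1.000000:
  k1 = f(0.100000, 1.000000) = 0.252000
  k2 = f(0.350000, 1.063000) = 0.199640
  p ← 1.000000 + 0.5·0.199640 = 1.099820
p(0.6) ≈ 1.0998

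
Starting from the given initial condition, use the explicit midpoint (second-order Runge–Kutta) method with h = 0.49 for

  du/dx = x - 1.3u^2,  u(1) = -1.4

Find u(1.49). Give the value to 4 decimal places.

-2.8065

Midpoint: k1 = f(x_n, u_n); k2 = f(x_n + h/2, u_n + (h/2)·k1); u_{n+1} = u_n + h·k2.
x=1.000000, u=-1.400000:
  k1 = f(1.000000, -1.400000) = -1.548000
  k2 = f(1.245000, -1.779260) = -2.870496
  u ← -1.400000 + 0.49·(-2.870496) = -2.806543
u(1.49) ≈ -2.8065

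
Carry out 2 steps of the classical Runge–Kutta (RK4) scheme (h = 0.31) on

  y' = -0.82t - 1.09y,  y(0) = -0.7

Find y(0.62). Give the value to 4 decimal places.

-0.4836

RK4: k1 = f(t_n, y_n); k2 = f(t_n + h/2, y_n + (h/2)·k1); k3 = f(t_n + h/2, y_n + (h/2)·k2); k4 = f(t_n + h, y_n + h·k3); y_{n+1} = y_n + (h/6)·(k1 + 2k2 + 2k3 + k4).
t=0.000000, y=-0.700000:
  k1 = f(0.000000, -0.700000) = 0.763000
  k2 = f(0.155000, -0.581735) = 0.506991
  k3 = f(0.155000, -0.621416) = 0.550244
  k4 = f(0.310000, -0.529424) = 0.322873
  y ← -0.700000 + (0.31/6)·(k1 + 2k2 + 2k3 + k4) = -0.534649
t=0.310000, y=-0.534649:
  k1 = f(0.310000, -0.534649) = 0.328567
  k2 = f(0.465000, -0.483721) = 0.145956
  k3 = f(0.465000, -0.512026) = 0.176808
  k4 = f(0.620000, -0.479838) = 0.014624
  y ← -0.534649 + (0.31/6)·(k1 + 2k2 + 2k3 + k4) = -0.483565
y(0.62) ≈ -0.4836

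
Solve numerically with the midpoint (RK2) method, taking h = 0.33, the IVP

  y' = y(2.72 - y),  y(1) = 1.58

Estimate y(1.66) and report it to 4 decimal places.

2.4106

Midpoint: k1 = f(x_n, y_n); k2 = f(x_n + h/2, y_n + (h/2)·k1); y_{n+1} = y_n + h·k2.
x=1.000000, y=1.580000:
  k1 = f(1.000000, 1.580000) = 1.801200
  k2 = f(1.165000, 1.877198) = 1.582106
  y ← 1.580000 + 0.33·1.582106 = 2.102095
x=1.330000, y=2.102095:
  k1 = f(1.330000, 2.102095) = 1.298895
  k2 = f(1.495000, 2.316413) = 0.934875
  y ← 2.102095 + 0.33·0.934875 = 2.410604
y(1.66) ≈ 2.4106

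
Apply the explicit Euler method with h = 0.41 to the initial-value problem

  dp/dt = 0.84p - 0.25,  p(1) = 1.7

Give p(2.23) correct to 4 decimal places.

Euler: p_{n+1} = p_n + h·f(t_n, p_n).
t=1.000000, p=1.700000: f=1.178000 → p ← 1.700000 + 0.41·1.178000 = 2.182980
t=1.410000, p=2.182980: f=1.583703 → p ← 2.182980 + 0.41·1.583703 = 2.832298
t=1.820000, p=2.832298: f=2.129131 → p ← 2.832298 + 0.41·2.129131 = 3.705242
p(2.23) ≈ 3.7052

3.7052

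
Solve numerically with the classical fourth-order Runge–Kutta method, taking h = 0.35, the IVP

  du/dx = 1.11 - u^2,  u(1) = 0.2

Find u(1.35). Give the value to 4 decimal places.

RK4: k1 = f(x_n, u_n); k2 = f(x_n + h/2, u_n + (h/2)·k1); k3 = f(x_n + h/2, u_n + (h/2)·k2); k4 = f(x_n + h, u_n + h·k3); u_{n+1} = u_n + (h/6)·(k1 + 2k2 + 2k3 + k4).
x=1.000000, u=0.200000:
  k1 = f(1.000000, 0.200000) = 1.070000
  k2 = f(1.175000, 0.387250) = 0.960037
  k3 = f(1.175000, 0.368007) = 0.974571
  k4 = f(1.350000, 0.541100) = 0.817211
  u ← 0.200000 + (0.35/6)·(k1 + 2k2 + 2k3 + k4) = 0.535792
u(1.35) ≈ 0.5358

0.5358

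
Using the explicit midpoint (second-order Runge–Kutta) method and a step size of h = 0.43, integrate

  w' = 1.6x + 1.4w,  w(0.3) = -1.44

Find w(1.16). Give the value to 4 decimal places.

-3.0350

Midpoint: k1 = f(x_n, w_n); k2 = f(x_n + h/2, w_n + (h/2)·k1); w_{n+1} = w_n + h·k2.
x=0.300000, w=-1.440000:
  k1 = f(0.300000, -1.440000) = -1.536000
  k2 = f(0.515000, -1.770240) = -1.654336
  w ← -1.440000 + 0.43·(-1.654336) = -2.151364
x=0.730000, w=-2.151364:
  k1 = f(0.730000, -2.151364) = -1.843910
  k2 = f(0.945000, -2.547805) = -2.054927
  w ← -2.151364 + 0.43·(-2.054927) = -3.034983
w(1.16) ≈ -3.0350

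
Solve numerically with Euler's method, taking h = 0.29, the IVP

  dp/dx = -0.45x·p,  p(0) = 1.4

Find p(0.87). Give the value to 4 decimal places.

1.2451

Euler: p_{n+1} = p_n + h·f(x_n, p_n).
x=0.000000, p=1.400000: f=0.000000 → p ← 1.400000 + 0.29·0.000000 = 1.400000
x=0.290000, p=1.400000: f=-0.182700 → p ← 1.400000 + 0.29·(-0.182700) = 1.347017
x=0.580000, p=1.347017: f=-0.351571 → p ← 1.347017 + 0.29·(-0.351571) = 1.245061
p(0.87) ≈ 1.2451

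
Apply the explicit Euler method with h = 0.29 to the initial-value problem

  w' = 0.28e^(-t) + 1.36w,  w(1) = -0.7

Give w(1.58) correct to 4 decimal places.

Euler: w_{n+1} = w_n + h·f(t_n, w_n).
t=1.000000, w=-0.700000: f=-0.848994 → w ← -0.700000 + 0.29·(-0.848994) = -0.946208
t=1.290000, w=-0.946208: f=-1.209767 → w ← -0.946208 + 0.29·(-1.209767) = -1.297041
w(1.58) ≈ -1.2970

-1.2970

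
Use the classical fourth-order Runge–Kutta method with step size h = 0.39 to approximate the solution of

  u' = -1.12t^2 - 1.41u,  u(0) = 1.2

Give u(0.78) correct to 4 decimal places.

RK4: k1 = f(t_n, u_n); k2 = f(t_n + h/2, u_n + (h/2)·k1); k3 = f(t_n + h/2, u_n + (h/2)·k2); k4 = f(t_n + h, u_n + h·k3); u_{n+1} = u_n + (h/6)·(k1 + 2k2 + 2k3 + k4).
t=0.000000, u=1.200000:
  k1 = f(0.000000, 1.200000) = -1.692000
  k2 = f(0.195000, 0.870060) = -1.269373
  k3 = f(0.195000, 0.952472) = -1.385574
  k4 = f(0.390000, 0.659626) = -1.100425
  u ← 1.200000 + (0.39/6)·(k1 + 2k2 + 2k3 + k4) = 0.673349
t=0.390000, u=0.673349:
  k1 = f(0.390000, 0.673349) = -1.119775
  k2 = f(0.585000, 0.454993) = -1.024833
  k3 = f(0.585000, 0.473507) = -1.050937
  k4 = f(0.780000, 0.263484) = -1.052920
  u ← 0.673349 + (0.39/6)·(k1 + 2k2 + 2k3 + k4) = 0.262274
u(0.78) ≈ 0.2623

0.2623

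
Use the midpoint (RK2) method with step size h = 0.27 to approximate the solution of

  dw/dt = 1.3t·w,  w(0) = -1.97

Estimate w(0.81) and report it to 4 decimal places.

Midpoint: k1 = f(t_n, w_n); k2 = f(t_n + h/2, w_n + (h/2)·k1); w_{n+1} = w_n + h·k2.
t=0.000000, w=-1.970000:
  k1 = f(0.000000, -1.970000) = 0.000000
  k2 = f(0.135000, -1.970000) = -0.345735
  w ← -1.970000 + 0.27·(-0.345735) = -2.063348
t=0.270000, w=-2.063348:
  k1 = f(0.270000, -2.063348) = -0.724235
  k2 = f(0.405000, -2.161120) = -1.137830
  w ← -2.063348 + 0.27·(-1.137830) = -2.370562
t=0.540000, w=-2.370562:
  k1 = f(0.540000, -2.370562) = -1.664135
  k2 = f(0.675000, -2.595221) = -2.277306
  w ← -2.370562 + 0.27·(-2.277306) = -2.985435
w(0.81) ≈ -2.9854

-2.9854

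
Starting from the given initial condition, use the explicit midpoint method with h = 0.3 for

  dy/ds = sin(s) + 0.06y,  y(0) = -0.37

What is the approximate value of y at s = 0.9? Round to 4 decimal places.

Midpoint: k1 = f(s_n, y_n); k2 = f(s_n + h/2, y_n + (h/2)·k1); y_{n+1} = y_n + h·k2.
s=0.000000, y=-0.370000:
  k1 = f(0.000000, -0.370000) = -0.022200
  k2 = f(0.150000, -0.373330) = 0.127038
  y ← -0.370000 + 0.3·0.127038 = -0.331889
s=0.300000, y=-0.331889:
  k1 = f(0.300000, -0.331889) = 0.275607
  k2 = f(0.450000, -0.290547) = 0.417533
  y ← -0.331889 + 0.3·0.417533 = -0.206629
s=0.600000, y=-0.206629:
  k1 = f(0.600000, -0.206629) = 0.552245
  k2 = f(0.750000, -0.123792) = 0.674211
  y ← -0.206629 + 0.3·0.674211 = -0.004365
y(0.9) ≈ -0.0044

-0.0044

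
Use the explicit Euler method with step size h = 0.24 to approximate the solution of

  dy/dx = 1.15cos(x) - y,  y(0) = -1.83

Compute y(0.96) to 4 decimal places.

Euler: y_{n+1} = y_n + h·f(x_n, y_n).
x=0.000000, y=-1.830000: f=2.980000 → y ← -1.830000 + 0.24·2.980000 = -1.114800
x=0.240000, y=-1.114800: f=2.231839 → y ← -1.114800 + 0.24·2.231839 = -0.579159
x=0.480000, y=-0.579159: f=1.599203 → y ← -0.579159 + 0.24·1.599203 = -0.195350
x=0.720000, y=-0.195350: f=1.059927 → y ← -0.195350 + 0.24·1.059927 = 0.059032
y(0.96) ≈ 0.0590

0.0590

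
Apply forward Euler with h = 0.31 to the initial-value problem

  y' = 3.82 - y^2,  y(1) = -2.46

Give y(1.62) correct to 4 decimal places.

Euler: y_{n+1} = y_n + h·f(s_n, y_n).
s=1.000000, y=-2.460000: f=-2.231600 → y ← -2.460000 + 0.31·(-2.231600) = -3.151796
s=1.310000, y=-3.151796: f=-6.113818 → y ← -3.151796 + 0.31·(-6.113818) = -5.047080
y(1.62) ≈ -5.0471

-5.0471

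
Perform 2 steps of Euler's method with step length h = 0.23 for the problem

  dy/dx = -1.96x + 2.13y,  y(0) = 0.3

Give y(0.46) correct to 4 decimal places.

0.5623

Euler: y_{n+1} = y_n + h·f(x_n, y_n).
x=0.000000, y=0.300000: f=0.639000 → y ← 0.300000 + 0.23·0.639000 = 0.446970
x=0.230000, y=0.446970: f=0.501246 → y ← 0.446970 + 0.23·0.501246 = 0.562257
y(0.46) ≈ 0.5623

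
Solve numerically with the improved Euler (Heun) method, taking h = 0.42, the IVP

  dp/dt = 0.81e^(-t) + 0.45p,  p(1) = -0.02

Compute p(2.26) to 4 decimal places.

0.2746

Heun: k1 = f(t_n, p_n); k2 = f(t_n + h, p_n + h·k1); p_{n+1} = p_n + (h/2)·(k1 + k2).
t=1.000000, p=-0.020000:
  k1 = f(1.000000, -0.020000) = 0.288982
  k2 = f(1.420000, 0.101373) = 0.241406
  p ← -0.020000 + (0.42/2)·(0.288982 + 0.241406) = 0.091382
t=1.420000, p=0.091382:
  k1 = f(1.420000, 0.091382) = 0.236910
  k2 = f(1.840000, 0.190884) = 0.214540
  p ← 0.091382 + (0.42/2)·(0.236910 + 0.214540) = 0.186186
t=1.840000, p=0.186186:
  k1 = f(1.840000, 0.186186) = 0.212426
  k2 = f(2.260000, 0.275405) = 0.208456
  p ← 0.186186 + (0.42/2)·(0.212426 + 0.208456) = 0.274571
p(2.26) ≈ 0.2746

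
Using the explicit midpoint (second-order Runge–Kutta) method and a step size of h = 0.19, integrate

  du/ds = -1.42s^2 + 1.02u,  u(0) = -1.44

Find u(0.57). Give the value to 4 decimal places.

-2.6633

Midpoint: k1 = f(s_n, u_n); k2 = f(s_n + h/2, u_n + (h/2)·k1); u_{n+1} = u_n + h·k2.
s=0.000000, u=-1.440000:
  k1 = f(0.000000, -1.440000) = -1.468800
  k2 = f(0.095000, -1.579536) = -1.623942
  u ← -1.440000 + 0.19·(-1.623942) = -1.748549
s=0.190000, u=-1.748549:
  k1 = f(0.190000, -1.748549) = -1.834782
  k2 = f(0.285000, -1.922853) = -2.076650
  u ← -1.748549 + 0.19·(-2.076650) = -2.143112
s=0.380000, u=-2.143112:
  k1 = f(0.380000, -2.143112) = -2.391023
  k2 = f(0.475000, -2.370260) = -2.738052
  u ← -2.143112 + 0.19·(-2.738052) = -2.663342
u(0.57) ≈ -2.6633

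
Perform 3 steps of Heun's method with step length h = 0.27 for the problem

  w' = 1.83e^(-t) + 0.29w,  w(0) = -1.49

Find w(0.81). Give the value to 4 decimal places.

Heun: k1 = f(t_n, w_n); k2 = f(t_n + h, w_n + h·k1); w_{n+1} = w_n + (h/2)·(k1 + k2).
t=0.000000, w=-1.490000:
  k1 = f(0.000000, -1.490000) = 1.397900
  k2 = f(0.270000, -1.112567) = 1.074340
  w ← -1.490000 + (0.27/2)·(1.397900 + 1.074340) = -1.156248
t=0.270000, w=-1.156248:
  k1 = f(0.270000, -1.156248) = 1.061673
  k2 = f(0.540000, -0.869596) = 0.814246
  w ← -1.156248 + (0.27/2)·(1.061673 + 0.814246) = -0.902999
t=0.540000, w=-0.902999:
  k1 = f(0.540000, -0.902999) = 0.804560
  k2 = f(0.810000, -0.685767) = 0.615218
  w ← -0.902999 + (0.27/2)·(0.804560 + 0.615218) = -0.711329
w(0.81) ≈ -0.7113

-0.7113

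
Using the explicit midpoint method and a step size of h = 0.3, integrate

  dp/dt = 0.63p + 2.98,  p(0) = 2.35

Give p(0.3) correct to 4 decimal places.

Midpoint: k1 = f(t_n, p_n); k2 = f(t_n + h/2, p_n + (h/2)·k1); p_{n+1} = p_n + h·k2.
t=0.000000, p=2.350000:
  k1 = f(0.000000, 2.350000) = 4.460500
  k2 = f(0.150000, 3.019075) = 4.882017
  p ← 2.350000 + 0.3·4.882017 = 3.814605
p(0.3) ≈ 3.8146

3.8146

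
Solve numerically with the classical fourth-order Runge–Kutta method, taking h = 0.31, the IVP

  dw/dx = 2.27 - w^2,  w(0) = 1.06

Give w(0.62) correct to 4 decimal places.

RK4: k1 = f(x_n, w_n); k2 = f(x_n + h/2, w_n + (h/2)·k1); k3 = f(x_n + h/2, w_n + (h/2)·k2); k4 = f(x_n + h, w_n + h·k3); w_{n+1} = w_n + (h/6)·(k1 + 2k2 + 2k3 + k4).
x=0.000000, w=1.060000:
  k1 = f(0.000000, 1.060000) = 1.146400
  k2 = f(0.155000, 1.237692) = 0.738119
  k3 = f(0.155000, 1.174408) = 0.890765
  k4 = f(0.310000, 1.336137) = 0.484738
  w ← 1.060000 + (0.31/6)·(k1 + 2k2 + 2k3 + k4) = 1.312593
x=0.310000, w=1.312593:
  k1 = f(0.310000, 1.312593) = 0.547099
  k2 = f(0.465000, 1.397394) = 0.317291
  k3 = f(0.465000, 1.361773) = 0.415573
  k4 = f(0.620000, 1.441421) = 0.192305
  w ← 1.312593 + (0.31/6)·(k1 + 2k2 + 2k3 + k4) = 1.426525
w(0.62) ≈ 1.4265

1.4265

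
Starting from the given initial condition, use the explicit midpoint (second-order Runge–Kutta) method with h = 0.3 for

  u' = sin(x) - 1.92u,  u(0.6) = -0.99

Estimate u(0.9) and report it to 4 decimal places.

Midpoint: k1 = f(x_n, u_n); k2 = f(x_n + h/2, u_n + (h/2)·k1); u_{n+1} = u_n + h·k2.
x=0.600000, u=-0.990000:
  k1 = f(0.600000, -0.990000) = 2.465442
  k2 = f(0.750000, -0.620184) = 1.872391
  u ← -0.990000 + 0.3·1.872391 = -0.428283
u(0.9) ≈ -0.4283

-0.4283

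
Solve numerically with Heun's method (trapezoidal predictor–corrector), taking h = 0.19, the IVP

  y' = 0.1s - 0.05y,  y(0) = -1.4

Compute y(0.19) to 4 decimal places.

Heun: k1 = f(s_n, y_n); k2 = f(s_n + h, y_n + h·k1); y_{n+1} = y_n + (h/2)·(k1 + k2).
s=0.000000, y=-1.400000:
  k1 = f(0.000000, -1.400000) = 0.070000
  k2 = f(0.190000, -1.386700) = 0.088335
  y ← -1.400000 + (0.19/2)·(0.070000 + 0.088335) = -1.384958
y(0.19) ≈ -1.3850

-1.3850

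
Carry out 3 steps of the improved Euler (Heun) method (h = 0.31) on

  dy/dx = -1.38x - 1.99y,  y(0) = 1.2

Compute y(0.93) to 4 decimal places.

-0.1359

Heun: k1 = f(x_n, y_n); k2 = f(x_n + h, y_n + h·k1); y_{n+1} = y_n + (h/2)·(k1 + k2).
x=0.000000, y=1.200000:
  k1 = f(0.000000, 1.200000) = -2.388000
  k2 = f(0.310000, 0.459720) = -1.342643
  y ← 1.200000 + (0.31/2)·(-2.388000 + (-1.342643)) = 0.621750
x=0.310000, y=0.621750:
  k1 = f(0.310000, 0.621750) = -1.665083
  k2 = f(0.620000, 0.105575) = -1.065693
  y ← 0.621750 + (0.31/2)·(-1.665083 + (-1.065693)) = 0.198480
x=0.620000, y=0.198480:
  k1 = f(0.620000, 0.198480) = -1.250575
  k2 = f(0.930000, -0.189198) = -0.906895
  y ← 0.198480 + (0.31/2)·(-1.250575 + (-0.906895)) = -0.135928
y(0.93) ≈ -0.1359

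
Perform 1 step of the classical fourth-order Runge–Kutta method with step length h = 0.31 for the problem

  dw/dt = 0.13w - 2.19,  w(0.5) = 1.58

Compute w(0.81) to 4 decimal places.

RK4: k1 = f(t_n, w_n); k2 = f(t_n + h/2, w_n + (h/2)·k1); k3 = f(t_n + h/2, w_n + (h/2)·k2); k4 = f(t_n + h, w_n + h·k3); w_{n+1} = w_n + (h/6)·(k1 + 2k2 + 2k3 + k4).
t=0.500000, w=1.580000:
  k1 = f(0.500000, 1.580000) = -1.984600
  k2 = f(0.655000, 1.272387) = -2.024590
  k3 = f(0.655000, 1.266189) = -2.025395
  k4 = f(0.810000, 0.952127) = -2.066223
  w ← 1.580000 + (0.31/6)·(k1 + 2k2 + 2k3 + k4) = 0.952209
w(0.81) ≈ 0.9522

0.9522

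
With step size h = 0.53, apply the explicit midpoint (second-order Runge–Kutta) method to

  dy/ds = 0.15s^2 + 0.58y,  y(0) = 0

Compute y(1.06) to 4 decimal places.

0.0612

Midpoint: k1 = f(s_n, y_n); k2 = f(s_n + h/2, y_n + (h/2)·k1); y_{n+1} = y_n + h·k2.
s=0.000000, y=0.000000:
  k1 = f(0.000000, 0.000000) = 0.000000
  k2 = f(0.265000, 0.000000) = 0.010534
  y ← 0.000000 + 0.53·0.010534 = 0.005583
s=0.530000, y=0.005583:
  k1 = f(0.530000, 0.005583) = 0.045373
  k2 = f(0.795000, 0.017607) = 0.105016
  y ← 0.005583 + 0.53·0.105016 = 0.061241
y(1.06) ≈ 0.0612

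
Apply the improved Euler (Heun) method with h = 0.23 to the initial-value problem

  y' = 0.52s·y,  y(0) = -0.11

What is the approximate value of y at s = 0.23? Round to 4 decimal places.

Heun: k1 = f(s_n, y_n); k2 = f(s_n + h, y_n + h·k1); y_{n+1} = y_n + (h/2)·(k1 + k2).
s=0.000000, y=-0.110000:
  k1 = f(0.000000, -0.110000) = 0.000000
  k2 = f(0.230000, -0.110000) = -0.013156
  y ← -0.110000 + (0.23/2)·(0.000000 + (-0.013156)) = -0.111513
y(0.23) ≈ -0.1115

-0.1115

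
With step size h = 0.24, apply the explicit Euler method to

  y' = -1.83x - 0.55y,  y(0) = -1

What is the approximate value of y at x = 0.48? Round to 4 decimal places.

Euler: y_{n+1} = y_n + h·f(x_n, y_n).
x=0.000000, y=-1.000000: f=0.550000 → y ← -1.000000 + 0.24·0.550000 = -0.868000
x=0.240000, y=-0.868000: f=0.038200 → y ← -0.868000 + 0.24·0.038200 = -0.858832
y(0.48) ≈ -0.8588

-0.8588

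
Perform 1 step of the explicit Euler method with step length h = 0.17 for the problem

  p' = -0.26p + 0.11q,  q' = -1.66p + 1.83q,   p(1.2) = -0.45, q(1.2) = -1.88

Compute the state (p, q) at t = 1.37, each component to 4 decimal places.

-0.4653, -2.3379

Euler on (p,q): p_{n+1} = p_n + h·p', q_{n+1} = q_n + h·q'.
1.200000: (-0.450000, -1.880000); f=(-0.089800, -2.693400) → (-0.465266, -2.337878)
(p(1.37), q(1.37)) ≈ (-0.4653, -2.3379)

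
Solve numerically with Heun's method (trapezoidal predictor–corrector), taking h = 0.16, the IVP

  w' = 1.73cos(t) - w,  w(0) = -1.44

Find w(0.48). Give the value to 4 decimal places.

-0.2662

Heun: k1 = f(t_n, w_n); k2 = f(t_n + h, w_n + h·k1); w_{n+1} = w_n + (h/2)·(k1 + k2).
t=0.000000, w=-1.440000:
  k1 = f(0.000000, -1.440000) = 3.170000
  k2 = f(0.160000, -0.932800) = 2.640703
  w ← -1.440000 + (0.16/2)·(3.170000 + 2.640703) = -0.975144
t=0.160000, w=-0.975144:
  k1 = f(0.160000, -0.975144) = 2.683047
  k2 = f(0.320000, -0.545856) = 2.188034
  w ← -0.975144 + (0.16/2)·(2.683047 + 2.188034) = -0.585457
t=0.320000, w=-0.585457:
  k1 = f(0.320000, -0.585457) = 2.227635
  k2 = f(0.480000, -0.229036) = 1.763537
  w ← -0.585457 + (0.16/2)·(2.227635 + 1.763537) = -0.266164
w(0.48) ≈ -0.2662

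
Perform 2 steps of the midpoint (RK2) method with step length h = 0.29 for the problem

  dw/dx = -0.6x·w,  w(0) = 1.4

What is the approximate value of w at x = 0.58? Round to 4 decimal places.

1.2640

Midpoint: k1 = f(x_n, w_n); k2 = f(x_n + h/2, w_n + (h/2)·k1); w_{n+1} = w_n + h·k2.
x=0.000000, w=1.400000:
  k1 = f(0.000000, 1.400000) = 0.000000
  k2 = f(0.145000, 1.400000) = -0.121800
  w ← 1.400000 + 0.29·(-0.121800) = 1.364678
x=0.290000, w=1.364678:
  k1 = f(0.290000, 1.364678) = -0.237454
  k2 = f(0.435000, 1.330247) = -0.347195
  w ← 1.364678 + 0.29·(-0.347195) = 1.263992
w(0.58) ≈ 1.2640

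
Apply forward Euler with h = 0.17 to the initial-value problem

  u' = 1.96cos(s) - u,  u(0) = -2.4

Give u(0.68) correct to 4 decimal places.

Euler: u_{n+1} = u_n + h·f(s_n, u_n).
s=0.000000, u=-2.400000: f=4.360000 → u ← -2.400000 + 0.17·4.360000 = -1.658800
s=0.170000, u=-1.658800: f=3.590546 → u ← -1.658800 + 0.17·3.590546 = -1.048407
s=0.340000, u=-1.048407: f=2.896206 → u ← -1.048407 + 0.17·2.896206 = -0.556052
s=0.510000, u=-0.556052: f=2.266631 → u ← -0.556052 + 0.17·2.266631 = -0.170725
u(0.68) ≈ -0.1707

-0.1707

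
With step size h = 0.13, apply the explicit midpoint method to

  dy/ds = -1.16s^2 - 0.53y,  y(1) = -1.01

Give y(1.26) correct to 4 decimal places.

Midpoint: k1 = f(s_n, y_n); k2 = f(s_n + h/2, y_n + (h/2)·k1); y_{n+1} = y_n + h·k2.
s=1.000000, y=-1.010000:
  k1 = f(1.000000, -1.010000) = -0.624700
  k2 = f(1.065000, -1.050606) = -0.758880
  y ← -1.010000 + 0.13·(-0.758880) = -1.108654
s=1.130000, y=-1.108654:
  k1 = f(1.130000, -1.108654) = -0.893617
  k2 = f(1.195000, -1.166740) = -1.038137
  y ← -1.108654 + 0.13·(-1.038137) = -1.243612
y(1.26) ≈ -1.2436

-1.2436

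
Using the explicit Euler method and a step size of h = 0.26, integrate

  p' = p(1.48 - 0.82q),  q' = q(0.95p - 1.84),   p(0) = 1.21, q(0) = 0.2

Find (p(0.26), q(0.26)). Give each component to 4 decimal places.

1.6240, 0.1641

Euler on (p,q): p_{n+1} = p_n + h·p', q_{n+1} = q_n + h·q'.
0.000000: (1.210000, 0.200000); f=(1.592360, -0.138100) → (1.624014, 0.164094)
(p(0.26), q(0.26)) ≈ (1.6240, 0.1641)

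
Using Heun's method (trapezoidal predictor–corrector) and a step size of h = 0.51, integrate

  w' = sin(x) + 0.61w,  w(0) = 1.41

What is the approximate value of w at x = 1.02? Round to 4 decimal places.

3.1557

Heun: k1 = f(x_n, w_n); k2 = f(x_n + h, w_n + h·k1); w_{n+1} = w_n + (h/2)·(k1 + k2).
x=0.000000, w=1.410000:
  k1 = f(0.000000, 1.410000) = 0.860100
  k2 = f(0.510000, 1.848651) = 1.615854
  w ← 1.410000 + (0.51/2)·(0.860100 + 1.615854) = 2.041368
x=0.510000, w=2.041368:
  k1 = f(0.510000, 2.041368) = 1.733412
  k2 = f(1.020000, 2.925408) = 2.636607
  w ← 2.041368 + (0.51/2)·(1.733412 + 2.636607) = 3.155723
w(1.02) ≈ 3.1557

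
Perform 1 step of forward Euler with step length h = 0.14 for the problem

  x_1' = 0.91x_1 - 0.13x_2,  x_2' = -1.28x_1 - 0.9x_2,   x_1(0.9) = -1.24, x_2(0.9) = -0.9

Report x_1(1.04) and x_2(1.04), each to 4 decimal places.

-1.3816, -0.5644

Euler on (x_1,x_2): x_1_{n+1} = x_1_n + h·x_1', x_2_{n+1} = x_2_n + h·x_2'.
0.900000: (-1.240000, -0.900000); f=(-1.011400, 2.397200) → (-1.381596, -0.564392)
(x_1(1.04), x_2(1.04)) ≈ (-1.3816, -0.5644)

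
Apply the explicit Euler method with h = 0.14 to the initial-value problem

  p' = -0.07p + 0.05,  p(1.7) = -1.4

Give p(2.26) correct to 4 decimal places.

Euler: p_{n+1} = p_n + h·f(t_n, p_n).
t=1.700000, p=-1.400000: f=0.148000 → p ← -1.400000 + 0.14·0.148000 = -1.379280
t=1.840000, p=-1.379280: f=0.146550 → p ← -1.379280 + 0.14·0.146550 = -1.358763
t=1.980000, p=-1.358763: f=0.145113 → p ← -1.358763 + 0.14·0.145113 = -1.338447
t=2.120000, p=-1.338447: f=0.143691 → p ← -1.338447 + 0.14·0.143691 = -1.318330
p(2.26) ≈ -1.3183

-1.3183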